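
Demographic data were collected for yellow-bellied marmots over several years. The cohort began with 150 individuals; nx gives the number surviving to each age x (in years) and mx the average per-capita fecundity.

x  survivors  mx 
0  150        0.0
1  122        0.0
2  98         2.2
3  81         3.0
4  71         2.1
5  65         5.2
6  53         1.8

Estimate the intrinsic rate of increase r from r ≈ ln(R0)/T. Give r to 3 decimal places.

lx = nx/n0 = nx/150: 1, 0.81333…, 0.65333…, 0.54, 0.47333…, 0.43333…, 0.35333…
R0 = Σ lx·mx = 0 + 0 + 1.43733… + 1.62 + 0.994… + 2.25333… + 0.636… = 6.940667…
Σ x·lx·mx = 26.793333…; T = 26.793333…/6.940667… = 3.86034…
r ≈ ln(R0)/T = ln(6.940667…)/3.86034… = 0.50187… → 0.502

0.502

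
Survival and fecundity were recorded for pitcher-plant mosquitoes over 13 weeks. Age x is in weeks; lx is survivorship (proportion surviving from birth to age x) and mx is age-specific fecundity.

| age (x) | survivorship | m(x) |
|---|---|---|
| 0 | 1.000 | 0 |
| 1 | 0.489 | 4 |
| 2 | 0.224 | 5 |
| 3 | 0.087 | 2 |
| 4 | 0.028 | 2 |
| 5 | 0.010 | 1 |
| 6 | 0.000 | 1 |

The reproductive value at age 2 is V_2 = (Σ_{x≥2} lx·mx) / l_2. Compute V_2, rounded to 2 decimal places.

6.07

lx·mx for x ≥ 2: 1.12, 0.174, 0.056, 0.01, 0 → sum = 1.36
V_2 = 1.36 / l_2 = 1.36 / 0.224 = 6.071429… → 6.07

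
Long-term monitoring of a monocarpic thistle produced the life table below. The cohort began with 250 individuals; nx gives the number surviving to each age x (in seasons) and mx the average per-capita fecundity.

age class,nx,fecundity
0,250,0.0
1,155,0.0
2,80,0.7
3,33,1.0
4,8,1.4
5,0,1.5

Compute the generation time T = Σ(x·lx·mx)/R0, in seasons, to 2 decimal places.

2.55

lx = nx/n0 = nx/250: 1, 0.62, 0.32, 0.132, 0.032, 0
lx·mx: 0, 0, 0.224, 0.132, 0.0448, 0 → R0 = 0.4008
x·lx·mx: 0, 0, 0.448, 0.396, 0.1792, 0 → Σ = 1.0232
T = 1.0232 / 0.4008 = 2.552894… → 2.55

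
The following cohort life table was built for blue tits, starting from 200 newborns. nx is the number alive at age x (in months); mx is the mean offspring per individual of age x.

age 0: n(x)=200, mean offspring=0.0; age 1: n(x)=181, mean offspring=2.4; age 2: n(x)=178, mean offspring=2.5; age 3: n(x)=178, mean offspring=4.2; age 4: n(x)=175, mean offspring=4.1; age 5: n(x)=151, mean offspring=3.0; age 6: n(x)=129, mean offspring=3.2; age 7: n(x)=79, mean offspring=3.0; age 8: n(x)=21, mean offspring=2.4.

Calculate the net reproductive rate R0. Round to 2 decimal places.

17.49

lx = nx/n0 = nx/200: 1, 0.905, 0.89, 0.89, 0.875, 0.755, 0.645, 0.395, 0.105
lx·mx by age: 0, 2.172, 2.225, 3.738, 3.5875, 2.265, 2.064, 1.185, 0.252
R0 = Σ lx·mx = 17.4885 → 17.49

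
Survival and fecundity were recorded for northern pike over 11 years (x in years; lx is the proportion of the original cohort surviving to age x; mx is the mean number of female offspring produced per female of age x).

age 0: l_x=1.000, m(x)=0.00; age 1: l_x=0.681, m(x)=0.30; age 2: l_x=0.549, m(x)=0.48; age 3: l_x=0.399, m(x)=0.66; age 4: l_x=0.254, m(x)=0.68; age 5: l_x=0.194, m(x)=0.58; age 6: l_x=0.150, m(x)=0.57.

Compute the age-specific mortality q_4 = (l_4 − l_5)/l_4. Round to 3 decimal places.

q_4 = (l_4 − l_5) / l_4 = (0.254 − 0.194) / 0.254
     = 0.06 / 0.254 = 0.23622… → 0.236

0.236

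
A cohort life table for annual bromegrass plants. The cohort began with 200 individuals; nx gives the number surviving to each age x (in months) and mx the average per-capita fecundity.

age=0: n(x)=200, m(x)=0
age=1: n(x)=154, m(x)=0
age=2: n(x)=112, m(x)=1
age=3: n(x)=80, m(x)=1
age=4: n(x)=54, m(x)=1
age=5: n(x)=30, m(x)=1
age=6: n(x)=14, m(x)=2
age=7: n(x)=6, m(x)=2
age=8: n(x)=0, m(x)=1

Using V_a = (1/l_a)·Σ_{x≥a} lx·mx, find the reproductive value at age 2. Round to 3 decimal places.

lx = nx/n0 = nx/200: 1, 0.77, 0.56, 0.4, 0.27, 0.15, 0.07, 0.03, 0
lx·mx for x ≥ 2: 0.56, 0.4, 0.27, 0.15, 0.14, 0.06, 0 → sum = 1.58
V_2 = 1.58 / l_2 = 1.58 / 0.56 = 2.821429… → 2.821

2.821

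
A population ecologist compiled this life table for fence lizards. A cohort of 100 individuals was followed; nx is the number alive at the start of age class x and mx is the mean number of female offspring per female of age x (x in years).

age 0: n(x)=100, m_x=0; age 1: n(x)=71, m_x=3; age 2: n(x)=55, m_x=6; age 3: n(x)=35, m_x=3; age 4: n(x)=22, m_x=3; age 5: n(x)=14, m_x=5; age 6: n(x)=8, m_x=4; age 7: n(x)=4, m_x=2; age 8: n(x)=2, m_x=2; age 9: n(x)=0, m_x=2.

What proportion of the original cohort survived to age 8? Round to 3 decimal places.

0.020

l_8 = n_8/n_0 = 2/100 = 0.02 → 0.020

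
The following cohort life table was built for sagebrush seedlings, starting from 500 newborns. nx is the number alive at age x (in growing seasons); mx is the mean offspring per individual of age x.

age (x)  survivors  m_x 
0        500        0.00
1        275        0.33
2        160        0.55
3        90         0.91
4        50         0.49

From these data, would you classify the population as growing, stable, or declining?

declining

lx = nx/n0 = nx/500: 1, 0.55, 0.32, 0.18, 0.1
R0 = Σ lx·mx = 0 + 0.1815 + 0.176 + 0.1638 + 0.049 = 0.5703
R0 < 1, so the population is declining.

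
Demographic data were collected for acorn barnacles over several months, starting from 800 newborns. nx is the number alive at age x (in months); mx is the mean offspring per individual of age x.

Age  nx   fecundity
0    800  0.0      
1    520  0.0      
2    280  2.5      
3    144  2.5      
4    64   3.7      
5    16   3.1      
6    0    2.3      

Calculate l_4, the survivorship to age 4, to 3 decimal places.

l_4 = n_4/n_0 = 64/800 = 0.08 → 0.080

0.080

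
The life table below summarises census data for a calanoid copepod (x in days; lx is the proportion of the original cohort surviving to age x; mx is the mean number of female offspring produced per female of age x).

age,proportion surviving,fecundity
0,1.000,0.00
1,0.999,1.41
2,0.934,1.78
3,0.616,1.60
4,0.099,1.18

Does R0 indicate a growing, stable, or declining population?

growing

R0 = Σ lx·mx = 0 + 1.40859 + 1.66252 + 0.9856 + 0.11682 = 4.17353
R0 > 1, so the population is growing.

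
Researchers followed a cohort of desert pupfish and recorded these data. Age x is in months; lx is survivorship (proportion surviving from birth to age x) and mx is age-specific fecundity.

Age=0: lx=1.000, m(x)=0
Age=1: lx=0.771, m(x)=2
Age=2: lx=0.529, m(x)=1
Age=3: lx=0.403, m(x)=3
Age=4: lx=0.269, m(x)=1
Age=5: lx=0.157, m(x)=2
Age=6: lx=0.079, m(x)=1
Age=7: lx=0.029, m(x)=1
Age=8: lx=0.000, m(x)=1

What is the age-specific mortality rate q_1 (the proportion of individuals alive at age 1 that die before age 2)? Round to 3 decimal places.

q_1 = (l_1 − l_2) / l_1 = (0.771 − 0.529) / 0.771
     = 0.242 / 0.771 = 0.313878… → 0.314

0.314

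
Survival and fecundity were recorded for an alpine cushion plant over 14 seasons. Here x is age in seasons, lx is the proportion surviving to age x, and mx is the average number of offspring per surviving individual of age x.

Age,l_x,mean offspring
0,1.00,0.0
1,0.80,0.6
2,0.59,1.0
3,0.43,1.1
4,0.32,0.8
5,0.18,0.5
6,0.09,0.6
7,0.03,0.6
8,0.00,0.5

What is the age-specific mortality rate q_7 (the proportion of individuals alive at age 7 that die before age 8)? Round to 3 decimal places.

q_7 = (l_7 − l_8) / l_7 = (0.03 − 0) / 0.03
     = 0.03 / 0.03 = 1 → 1.000

1.000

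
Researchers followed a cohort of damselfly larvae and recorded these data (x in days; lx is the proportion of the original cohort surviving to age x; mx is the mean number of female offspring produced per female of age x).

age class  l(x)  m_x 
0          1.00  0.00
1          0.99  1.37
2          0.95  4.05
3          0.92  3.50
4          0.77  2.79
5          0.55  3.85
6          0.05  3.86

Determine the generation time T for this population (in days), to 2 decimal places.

3.03

lx·mx: 0, 1.3563, 3.8475, 3.22, 2.1483, 2.1175, 0.193 → R0 = 12.8826
x·lx·mx: 0, 1.3563, 7.695, 9.66, 8.5932, 10.5875, 1.158 → Σ = 39.05
T = 39.05 / 12.8826 = 3.03122… → 3.03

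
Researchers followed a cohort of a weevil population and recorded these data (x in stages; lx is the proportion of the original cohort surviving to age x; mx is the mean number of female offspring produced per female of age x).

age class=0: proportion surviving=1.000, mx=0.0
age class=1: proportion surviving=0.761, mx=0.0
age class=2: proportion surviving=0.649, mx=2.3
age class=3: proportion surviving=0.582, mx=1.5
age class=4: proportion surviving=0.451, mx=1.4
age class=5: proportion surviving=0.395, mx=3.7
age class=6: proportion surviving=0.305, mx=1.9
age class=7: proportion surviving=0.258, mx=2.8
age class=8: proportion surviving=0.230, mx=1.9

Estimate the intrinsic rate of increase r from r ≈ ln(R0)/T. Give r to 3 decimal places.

0.412

R0 = Σ lx·mx = 0 + 0 + 1.4927 + 0.873 + 0.6314 + 1.4615 + 0.5795 + 0.7224 + 0.437 = 6.1975
Σ x·lx·mx = 27.4673; T = 27.4673/6.1975 = 4.432…
r ≈ ln(R0)/T = ln(6.1975)/4.432… = 0.41159… → 0.412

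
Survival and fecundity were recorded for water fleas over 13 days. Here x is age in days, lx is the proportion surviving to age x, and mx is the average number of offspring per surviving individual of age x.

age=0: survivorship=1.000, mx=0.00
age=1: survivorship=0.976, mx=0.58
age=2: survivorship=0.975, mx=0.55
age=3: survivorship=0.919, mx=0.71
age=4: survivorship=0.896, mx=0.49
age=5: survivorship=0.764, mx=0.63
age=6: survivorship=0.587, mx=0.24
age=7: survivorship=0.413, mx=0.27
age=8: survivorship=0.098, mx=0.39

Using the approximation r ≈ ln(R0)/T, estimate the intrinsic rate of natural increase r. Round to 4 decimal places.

R0 = Σ lx·mx = 0 + 0.56608 + 0.53625 + 0.65249 + 0.43904 + 0.48132 + 0.14088 + 0.11151 + 0.03822 = 2.96579
Σ x·lx·mx = 9.69042; T = 9.69042/2.96579 = 3.2674…
r ≈ ln(R0)/T = ln(2.96579)/3.2674… = 0.332724… → 0.3327

0.3327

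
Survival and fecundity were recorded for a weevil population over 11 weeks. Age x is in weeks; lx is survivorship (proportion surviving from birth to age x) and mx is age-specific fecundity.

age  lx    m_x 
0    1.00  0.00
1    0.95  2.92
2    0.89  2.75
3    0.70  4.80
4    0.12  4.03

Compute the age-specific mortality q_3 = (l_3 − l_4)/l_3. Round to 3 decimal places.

q_3 = (l_3 − l_4) / l_3 = (0.7 − 0.12) / 0.7
     = 0.58 / 0.7 = 0.828571… → 0.829

0.829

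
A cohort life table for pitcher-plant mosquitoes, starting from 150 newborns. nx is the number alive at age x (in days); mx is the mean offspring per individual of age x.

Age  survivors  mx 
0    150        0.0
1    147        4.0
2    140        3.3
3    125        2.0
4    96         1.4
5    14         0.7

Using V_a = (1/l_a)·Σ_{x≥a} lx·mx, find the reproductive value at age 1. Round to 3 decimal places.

lx = nx/n0 = nx/150: 1, 0.98, 0.93333…, 0.83333…, 0.64, 0.09333…
lx·mx for x ≥ 1: 3.92, 3.08…, 1.666667…, 0.896, 0.065333… → sum = 9.628…
V_1 = 9.628… / l_1 = 9.628… / 0.98 = 9.82449… → 9.824

9.824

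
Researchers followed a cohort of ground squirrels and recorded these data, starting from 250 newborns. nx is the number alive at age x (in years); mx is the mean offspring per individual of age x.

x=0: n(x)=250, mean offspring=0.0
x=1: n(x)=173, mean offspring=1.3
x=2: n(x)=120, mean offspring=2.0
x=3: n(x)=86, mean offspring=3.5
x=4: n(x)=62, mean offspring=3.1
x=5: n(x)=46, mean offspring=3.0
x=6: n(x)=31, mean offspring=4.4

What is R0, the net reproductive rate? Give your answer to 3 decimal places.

lx = nx/n0 = nx/250: 1, 0.692, 0.48, 0.344, 0.248, 0.184, 0.124
lx·mx by age: 0, 0.8996, 0.96, 1.204, 0.7688, 0.552, 0.5456
R0 = Σ lx·mx = 4.93 → 4.930

4.930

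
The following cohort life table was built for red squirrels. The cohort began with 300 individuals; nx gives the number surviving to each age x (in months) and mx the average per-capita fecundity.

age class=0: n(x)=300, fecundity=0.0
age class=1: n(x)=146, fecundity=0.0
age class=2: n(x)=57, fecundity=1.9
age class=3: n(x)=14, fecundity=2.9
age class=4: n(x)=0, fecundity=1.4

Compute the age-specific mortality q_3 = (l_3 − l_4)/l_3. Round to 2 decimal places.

1.00

lx = nx/n0 = nx/300: 1, 0.48667…, 0.19, 0.04667…, 0
q_3 = (l_3 − l_4) / l_3 = (0.046667… − 0) / 0.046667…
     = 0.046667… / 0.046667… = 1 → 1.00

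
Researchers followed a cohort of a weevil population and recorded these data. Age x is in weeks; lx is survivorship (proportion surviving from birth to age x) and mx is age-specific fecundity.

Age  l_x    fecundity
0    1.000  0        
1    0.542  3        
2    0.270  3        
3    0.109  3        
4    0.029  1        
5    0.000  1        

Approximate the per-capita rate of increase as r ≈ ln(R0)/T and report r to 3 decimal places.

0.660

R0 = Σ lx·mx = 0 + 1.626 + 0.81 + 0.327 + 0.029 + 0 = 2.792
Σ x·lx·mx = 4.343; T = 4.343/2.792 = 1.55552…
r ≈ ln(R0)/T = ln(2.792)/1.55552… = 0.66008… → 0.660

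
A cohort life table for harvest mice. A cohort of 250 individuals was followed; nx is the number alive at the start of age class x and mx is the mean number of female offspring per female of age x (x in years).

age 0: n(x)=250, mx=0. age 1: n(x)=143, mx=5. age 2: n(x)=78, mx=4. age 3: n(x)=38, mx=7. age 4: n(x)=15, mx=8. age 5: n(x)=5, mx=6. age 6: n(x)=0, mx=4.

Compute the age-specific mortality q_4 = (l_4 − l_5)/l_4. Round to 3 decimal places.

lx = nx/n0 = nx/250: 1, 0.572, 0.312, 0.152, 0.06, 0.02, 0
q_4 = (l_4 − l_5) / l_4 = (0.06 − 0.02) / 0.06
     = 0.04 / 0.06 = 0.666667… → 0.667

0.667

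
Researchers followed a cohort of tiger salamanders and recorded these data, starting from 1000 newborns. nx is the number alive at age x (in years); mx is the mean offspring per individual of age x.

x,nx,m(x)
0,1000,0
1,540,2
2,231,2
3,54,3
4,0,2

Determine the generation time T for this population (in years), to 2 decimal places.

1.46

lx = nx/n0 = nx/1000: 1, 0.54, 0.231, 0.054, 0
lx·mx: 0, 1.08, 0.462, 0.162, 0 → R0 = 1.704
x·lx·mx: 0, 1.08, 0.924, 0.486, 0 → Σ = 2.49
T = 2.49 / 1.704 = 1.461268… → 1.46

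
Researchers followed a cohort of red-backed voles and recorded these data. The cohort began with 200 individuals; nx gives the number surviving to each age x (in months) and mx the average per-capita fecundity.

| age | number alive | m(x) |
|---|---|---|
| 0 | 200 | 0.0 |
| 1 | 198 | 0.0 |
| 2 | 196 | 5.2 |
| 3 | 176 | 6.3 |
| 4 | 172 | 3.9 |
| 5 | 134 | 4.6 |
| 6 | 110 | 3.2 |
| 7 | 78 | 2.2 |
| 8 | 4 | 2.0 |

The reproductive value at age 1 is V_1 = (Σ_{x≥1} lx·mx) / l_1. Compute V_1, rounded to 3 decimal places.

19.933

lx = nx/n0 = nx/200: 1, 0.99, 0.98, 0.88, 0.86, 0.67, 0.55, 0.39, 0.02
lx·mx for x ≥ 1: 0, 5.096, 5.544, 3.354, 3.082, 1.76, 0.858, 0.04 → sum = 19.734
V_1 = 19.734 / l_1 = 19.734 / 0.99 = 19.933333… → 19.933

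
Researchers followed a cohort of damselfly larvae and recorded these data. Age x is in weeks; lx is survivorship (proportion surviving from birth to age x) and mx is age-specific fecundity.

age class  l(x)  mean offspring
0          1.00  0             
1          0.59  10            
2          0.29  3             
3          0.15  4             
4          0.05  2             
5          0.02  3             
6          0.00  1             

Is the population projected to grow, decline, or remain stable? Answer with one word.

growing

R0 = Σ lx·mx = 0 + 5.9 + 0.87 + 0.6 + 0.1 + 0.06 + 0 = 7.53
R0 > 1, so the population is growing.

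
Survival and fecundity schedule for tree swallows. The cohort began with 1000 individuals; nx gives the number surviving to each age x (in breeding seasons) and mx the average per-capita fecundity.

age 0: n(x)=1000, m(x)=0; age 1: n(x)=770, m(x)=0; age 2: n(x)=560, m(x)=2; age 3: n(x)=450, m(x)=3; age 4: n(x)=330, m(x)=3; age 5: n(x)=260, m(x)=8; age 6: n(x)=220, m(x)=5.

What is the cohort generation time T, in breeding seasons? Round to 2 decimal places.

4.10

lx = nx/n0 = nx/1000: 1, 0.77, 0.56, 0.45, 0.33, 0.26, 0.22
lx·mx: 0, 0, 1.12, 1.35, 0.99, 2.08, 1.1 → R0 = 6.64
x·lx·mx: 0, 0, 2.24, 4.05, 3.96, 10.4, 6.6 → Σ = 27.25
T = 27.25 / 6.64 = 4.103916… → 4.10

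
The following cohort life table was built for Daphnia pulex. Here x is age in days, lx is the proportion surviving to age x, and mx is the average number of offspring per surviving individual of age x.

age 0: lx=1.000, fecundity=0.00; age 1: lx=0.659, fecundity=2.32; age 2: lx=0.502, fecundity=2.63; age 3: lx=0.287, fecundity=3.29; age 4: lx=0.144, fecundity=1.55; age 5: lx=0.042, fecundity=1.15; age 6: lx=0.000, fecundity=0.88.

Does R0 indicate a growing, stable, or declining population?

growing

R0 = Σ lx·mx = 0 + 1.52888 + 1.32026 + 0.94423 + 0.2232 + 0.0483 + 0 = 4.06487
R0 > 1, so the population is growing.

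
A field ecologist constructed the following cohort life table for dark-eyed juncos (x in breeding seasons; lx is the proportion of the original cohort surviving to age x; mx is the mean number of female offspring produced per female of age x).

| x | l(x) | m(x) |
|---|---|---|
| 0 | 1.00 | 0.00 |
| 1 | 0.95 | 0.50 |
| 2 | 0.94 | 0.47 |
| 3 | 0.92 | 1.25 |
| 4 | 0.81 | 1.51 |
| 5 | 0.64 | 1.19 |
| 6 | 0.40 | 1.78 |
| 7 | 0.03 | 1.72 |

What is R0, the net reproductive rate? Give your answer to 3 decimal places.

lx·mx by age: 0, 0.475, 0.4418, 1.15, 1.2231, 0.7616, 0.712, 0.0516
R0 = Σ lx·mx = 4.8151 → 4.815

4.815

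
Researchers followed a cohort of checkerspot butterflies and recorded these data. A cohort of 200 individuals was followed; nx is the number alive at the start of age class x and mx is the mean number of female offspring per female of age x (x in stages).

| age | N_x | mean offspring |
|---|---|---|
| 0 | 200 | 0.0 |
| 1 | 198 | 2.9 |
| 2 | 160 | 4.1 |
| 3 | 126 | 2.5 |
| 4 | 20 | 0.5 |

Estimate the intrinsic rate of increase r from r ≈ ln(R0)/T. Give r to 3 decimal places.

lx = nx/n0 = nx/200: 1, 0.99, 0.8, 0.63, 0.1
R0 = Σ lx·mx = 0 + 2.871 + 3.28 + 1.575 + 0.05 = 7.776
Σ x·lx·mx = 14.356; T = 14.356/7.776 = 1.84619…
r ≈ ln(R0)/T = ln(7.776)/1.84619… = 1.11096… → 1.111

1.111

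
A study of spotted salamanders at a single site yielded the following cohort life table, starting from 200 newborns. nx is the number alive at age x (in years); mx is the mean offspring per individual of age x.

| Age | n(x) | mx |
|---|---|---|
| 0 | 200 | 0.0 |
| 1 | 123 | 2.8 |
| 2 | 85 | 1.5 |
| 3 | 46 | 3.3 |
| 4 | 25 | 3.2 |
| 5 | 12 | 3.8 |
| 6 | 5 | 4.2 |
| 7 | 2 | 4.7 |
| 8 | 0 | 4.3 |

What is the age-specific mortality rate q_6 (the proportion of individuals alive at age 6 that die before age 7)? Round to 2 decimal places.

lx = nx/n0 = nx/200: 1, 0.615, 0.425, 0.23, 0.125, 0.06, 0.025, 0.01, 0
q_6 = (l_6 − l_7) / l_6 = (0.025 − 0.01) / 0.025
     = 0.015 / 0.025 = 0.6 → 0.60

0.60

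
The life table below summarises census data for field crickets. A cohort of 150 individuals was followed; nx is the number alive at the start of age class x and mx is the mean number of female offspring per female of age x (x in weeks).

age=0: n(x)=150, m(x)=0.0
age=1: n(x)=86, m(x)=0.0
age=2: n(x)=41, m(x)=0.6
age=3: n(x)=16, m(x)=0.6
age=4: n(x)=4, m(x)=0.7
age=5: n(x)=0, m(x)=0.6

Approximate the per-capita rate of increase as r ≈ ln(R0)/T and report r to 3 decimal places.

lx = nx/n0 = nx/150: 1, 0.57333…, 0.27333…, 0.10667…, 0.02667…, 0
R0 = Σ lx·mx = 0 + 0 + 0.164… + 0.064… + 0.01867… + 0 = 0.246667…
Σ x·lx·mx = 0.594667…; T = 0.594667…/0.246667… = 2.41081…
r ≈ ln(R0)/T = ln(0.246667…)/2.41081… = -0.5806… → -0.581

-0.581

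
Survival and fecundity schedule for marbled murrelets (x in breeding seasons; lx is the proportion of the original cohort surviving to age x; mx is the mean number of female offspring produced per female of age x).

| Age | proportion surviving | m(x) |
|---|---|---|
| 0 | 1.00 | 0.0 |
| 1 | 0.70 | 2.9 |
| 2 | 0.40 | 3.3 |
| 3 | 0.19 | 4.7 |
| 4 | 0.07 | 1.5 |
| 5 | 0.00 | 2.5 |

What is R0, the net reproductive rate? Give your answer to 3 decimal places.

4.348

lx·mx by age: 0, 2.03, 1.32, 0.893, 0.105, 0
R0 = Σ lx·mx = 4.348 → 4.348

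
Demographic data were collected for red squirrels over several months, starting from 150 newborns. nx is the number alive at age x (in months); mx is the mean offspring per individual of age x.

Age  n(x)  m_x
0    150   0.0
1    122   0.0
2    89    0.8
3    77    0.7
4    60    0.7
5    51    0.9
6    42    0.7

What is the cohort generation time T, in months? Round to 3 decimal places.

lx = nx/n0 = nx/150: 1, 0.81333…, 0.59333…, 0.51333…, 0.4, 0.34, 0.28
lx·mx: 0, 0, 0.474667…, 0.359333…, 0.28, 0.306, 0.196 → R0 = 1.616…
x·lx·mx: 0, 0, 0.949333…, 1.078…, 1.12, 1.53, 1.176 → Σ = 5.853333…
T = 5.853333… / 1.616… = 3.622112… → 3.622

3.622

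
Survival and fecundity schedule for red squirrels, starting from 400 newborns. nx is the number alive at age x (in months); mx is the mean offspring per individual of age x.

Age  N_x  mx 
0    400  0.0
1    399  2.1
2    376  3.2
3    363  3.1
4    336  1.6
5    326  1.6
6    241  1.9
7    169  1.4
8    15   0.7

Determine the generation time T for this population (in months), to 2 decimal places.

3.22

lx = nx/n0 = nx/400: 1, 0.9975, 0.94, 0.9075, 0.84, 0.815, 0.6025, 0.4225, 0.0375
lx·mx: 0, 2.09475, 3.008, 2.81325, 1.344, 1.304, 1.14475, 0.5915, 0.02625 → R0 = 12.3265
x·lx·mx: 0, 2.09475, 6.016, 8.43975, 5.376, 6.52, 6.8685, 4.1405, 0.21 → Σ = 39.6655
T = 39.6655 / 12.3265 = 3.217905… → 3.22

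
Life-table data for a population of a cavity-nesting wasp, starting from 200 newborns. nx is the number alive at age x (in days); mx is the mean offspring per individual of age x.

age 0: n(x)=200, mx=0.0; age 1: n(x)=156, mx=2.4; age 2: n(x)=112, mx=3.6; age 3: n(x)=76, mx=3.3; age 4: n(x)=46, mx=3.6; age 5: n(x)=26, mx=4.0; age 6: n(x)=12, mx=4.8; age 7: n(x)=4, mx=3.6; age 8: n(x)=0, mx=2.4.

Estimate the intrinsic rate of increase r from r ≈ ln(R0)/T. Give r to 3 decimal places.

lx = nx/n0 = nx/200: 1, 0.78, 0.56, 0.38, 0.23, 0.13, 0.06, 0.02, 0
R0 = Σ lx·mx = 0 + 1.872 + 2.016 + 1.254 + 0.828 + 0.52 + 0.288 + 0.072 + 0 = 6.85
Σ x·lx·mx = 17.81; T = 17.81/6.85 = 2.6
r ≈ ln(R0)/T = ln(6.85)/2.6 = 0.7401… → 0.740

0.740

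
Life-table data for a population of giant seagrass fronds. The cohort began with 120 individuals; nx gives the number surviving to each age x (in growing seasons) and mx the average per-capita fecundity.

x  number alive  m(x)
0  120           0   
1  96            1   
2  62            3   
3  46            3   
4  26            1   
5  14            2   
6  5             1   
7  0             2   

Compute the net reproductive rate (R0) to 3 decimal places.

3.992

lx = nx/n0 = nx/120: 1, 0.8, 0.51667…, 0.38333…, 0.21667…, 0.11667…, 0.04167…, 0
lx·mx by age: 0, 0.8, 1.55…, 1.15…, 0.216667…, 0.233333…, 0.041667…, 0
R0 = Σ lx·mx = 3.991667… → 3.992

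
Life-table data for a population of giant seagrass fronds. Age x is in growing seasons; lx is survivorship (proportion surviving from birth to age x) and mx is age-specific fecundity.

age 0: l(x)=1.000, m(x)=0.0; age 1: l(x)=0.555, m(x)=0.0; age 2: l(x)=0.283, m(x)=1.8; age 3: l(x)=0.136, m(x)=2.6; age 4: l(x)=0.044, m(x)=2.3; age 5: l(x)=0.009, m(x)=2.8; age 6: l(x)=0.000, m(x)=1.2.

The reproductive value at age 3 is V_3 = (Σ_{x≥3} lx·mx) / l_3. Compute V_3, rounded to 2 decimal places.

lx·mx for x ≥ 3: 0.3536, 0.1012, 0.0252, 0 → sum = 0.48
V_3 = 0.48 / l_3 = 0.48 / 0.136 = 3.529412… → 3.53

3.53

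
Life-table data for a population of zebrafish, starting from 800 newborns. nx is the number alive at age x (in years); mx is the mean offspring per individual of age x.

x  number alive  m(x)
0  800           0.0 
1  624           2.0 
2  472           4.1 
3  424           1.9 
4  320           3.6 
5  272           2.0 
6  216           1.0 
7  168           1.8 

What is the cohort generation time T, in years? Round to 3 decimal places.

lx = nx/n0 = nx/800: 1, 0.78, 0.59, 0.53, 0.4, 0.34, 0.27, 0.21
lx·mx: 0, 1.56, 2.419, 1.007, 1.44, 0.68, 0.27, 0.378 → R0 = 7.754
x·lx·mx: 0, 1.56, 4.838, 3.021, 5.76, 3.4, 1.62, 2.646 → Σ = 22.845
T = 22.845 / 7.754 = 2.946221… → 2.946

2.946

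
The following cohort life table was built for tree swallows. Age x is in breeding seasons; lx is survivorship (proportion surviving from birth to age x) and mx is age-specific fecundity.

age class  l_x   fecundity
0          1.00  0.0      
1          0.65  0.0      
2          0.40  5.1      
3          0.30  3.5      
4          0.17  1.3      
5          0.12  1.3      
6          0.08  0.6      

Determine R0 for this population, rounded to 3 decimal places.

3.515

lx·mx by age: 0, 0, 2.04, 1.05, 0.221, 0.156, 0.048
R0 = Σ lx·mx = 3.515 → 3.515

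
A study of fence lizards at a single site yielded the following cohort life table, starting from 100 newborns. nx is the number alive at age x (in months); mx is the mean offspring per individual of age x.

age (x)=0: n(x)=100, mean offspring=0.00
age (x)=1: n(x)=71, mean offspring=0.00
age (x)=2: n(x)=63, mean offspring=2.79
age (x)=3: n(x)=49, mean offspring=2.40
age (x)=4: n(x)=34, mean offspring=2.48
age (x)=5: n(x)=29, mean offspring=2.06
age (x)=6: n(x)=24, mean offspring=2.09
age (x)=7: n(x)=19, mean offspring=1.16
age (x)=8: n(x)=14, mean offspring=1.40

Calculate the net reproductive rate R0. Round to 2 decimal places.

lx = nx/n0 = nx/100: 1, 0.71, 0.63, 0.49, 0.34, 0.29, 0.24, 0.19, 0.14
lx·mx by age: 0, 0, 1.7577, 1.176, 0.8432, 0.5974, 0.5016, 0.2204, 0.196
R0 = Σ lx·mx = 5.2923 → 5.29

5.29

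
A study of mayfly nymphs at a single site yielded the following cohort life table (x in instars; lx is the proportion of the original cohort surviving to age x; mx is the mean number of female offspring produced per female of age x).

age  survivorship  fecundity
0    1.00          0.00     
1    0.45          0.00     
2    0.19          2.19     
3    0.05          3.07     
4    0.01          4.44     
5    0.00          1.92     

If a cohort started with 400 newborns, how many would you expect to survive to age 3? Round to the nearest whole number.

Expected survivors = N0 · l_3 = 400 × 0.05 = 20 → 20

20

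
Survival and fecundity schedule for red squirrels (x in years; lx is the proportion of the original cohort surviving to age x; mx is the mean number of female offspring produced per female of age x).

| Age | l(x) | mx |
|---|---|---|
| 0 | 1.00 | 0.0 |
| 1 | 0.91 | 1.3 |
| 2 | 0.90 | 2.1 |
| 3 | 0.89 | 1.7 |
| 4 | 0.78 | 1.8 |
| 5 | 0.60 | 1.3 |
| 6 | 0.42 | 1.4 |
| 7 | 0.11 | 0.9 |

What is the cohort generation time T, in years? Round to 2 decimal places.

3.12

lx·mx: 0, 1.183, 1.89, 1.513, 1.404, 0.78, 0.588, 0.099 → R0 = 7.457
x·lx·mx: 0, 1.183, 3.78, 4.539, 5.616, 3.9, 3.528, 0.693 → Σ = 23.239
T = 23.239 / 7.457 = 3.116401… → 3.12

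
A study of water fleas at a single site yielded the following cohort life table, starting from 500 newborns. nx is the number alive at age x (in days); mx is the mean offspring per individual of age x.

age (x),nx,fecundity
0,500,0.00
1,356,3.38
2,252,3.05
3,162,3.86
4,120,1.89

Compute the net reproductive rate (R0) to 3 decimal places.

5.648

lx = nx/n0 = nx/500: 1, 0.712, 0.504, 0.324, 0.24
lx·mx by age: 0, 2.40656, 1.5372, 1.25064, 0.4536
R0 = Σ lx·mx = 5.648 → 5.648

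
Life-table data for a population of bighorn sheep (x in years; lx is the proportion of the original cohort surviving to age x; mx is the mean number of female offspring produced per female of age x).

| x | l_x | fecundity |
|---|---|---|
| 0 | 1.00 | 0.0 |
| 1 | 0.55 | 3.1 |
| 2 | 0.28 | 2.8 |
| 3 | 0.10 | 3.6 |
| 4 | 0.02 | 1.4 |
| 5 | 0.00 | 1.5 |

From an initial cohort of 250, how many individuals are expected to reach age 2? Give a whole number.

Expected survivors = N0 · l_2 = 250 × 0.28 = 70 → 70

70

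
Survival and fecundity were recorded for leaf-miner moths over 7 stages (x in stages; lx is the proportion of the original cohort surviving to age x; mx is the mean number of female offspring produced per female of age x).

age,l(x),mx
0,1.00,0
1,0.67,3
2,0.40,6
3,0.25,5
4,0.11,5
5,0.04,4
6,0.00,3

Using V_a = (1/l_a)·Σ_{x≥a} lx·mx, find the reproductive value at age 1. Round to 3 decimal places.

lx·mx for x ≥ 1: 2.01, 2.4, 1.25, 0.55, 0.16, 0 → sum = 6.37
V_1 = 6.37 / l_1 = 6.37 / 0.67 = 9.507463… → 9.507

9.507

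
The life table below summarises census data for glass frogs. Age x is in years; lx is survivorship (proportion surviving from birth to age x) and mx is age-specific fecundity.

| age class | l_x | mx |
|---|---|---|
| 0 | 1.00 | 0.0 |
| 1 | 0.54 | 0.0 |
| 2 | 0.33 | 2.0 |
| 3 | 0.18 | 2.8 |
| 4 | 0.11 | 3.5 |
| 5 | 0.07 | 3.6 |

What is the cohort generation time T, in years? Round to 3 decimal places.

lx·mx: 0, 0, 0.66, 0.504, 0.385, 0.252 → R0 = 1.801
x·lx·mx: 0, 0, 1.32, 1.512, 1.54, 1.26 → Σ = 5.632
T = 5.632 / 1.801 = 3.127152… → 3.127

3.127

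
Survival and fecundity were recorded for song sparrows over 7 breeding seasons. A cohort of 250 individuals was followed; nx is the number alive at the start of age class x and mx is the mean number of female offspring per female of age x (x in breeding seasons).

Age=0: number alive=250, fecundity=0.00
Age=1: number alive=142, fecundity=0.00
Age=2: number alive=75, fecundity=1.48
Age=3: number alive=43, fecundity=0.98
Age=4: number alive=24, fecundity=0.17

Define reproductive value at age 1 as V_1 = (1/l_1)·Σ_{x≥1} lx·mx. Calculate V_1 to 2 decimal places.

1.11

lx = nx/n0 = nx/250: 1, 0.568, 0.3, 0.172, 0.096
lx·mx for x ≥ 1: 0, 0.444, 0.16856, 0.01632 → sum = 0.62888
V_1 = 0.62888 / l_1 = 0.62888 / 0.568 = 1.107183… → 1.11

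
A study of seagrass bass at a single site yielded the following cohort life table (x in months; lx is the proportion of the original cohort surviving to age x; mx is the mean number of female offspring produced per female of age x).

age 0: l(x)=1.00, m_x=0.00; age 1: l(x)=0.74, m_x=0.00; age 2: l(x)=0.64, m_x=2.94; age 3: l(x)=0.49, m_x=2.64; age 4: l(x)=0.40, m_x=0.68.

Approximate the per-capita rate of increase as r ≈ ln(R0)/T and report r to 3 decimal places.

0.489

R0 = Σ lx·mx = 0 + 0 + 1.8816 + 1.2936 + 0.272 = 3.4472
Σ x·lx·mx = 8.732; T = 8.732/3.4472 = 2.53307…
r ≈ ln(R0)/T = ln(3.4472)/2.53307… = 0.48856… → 0.489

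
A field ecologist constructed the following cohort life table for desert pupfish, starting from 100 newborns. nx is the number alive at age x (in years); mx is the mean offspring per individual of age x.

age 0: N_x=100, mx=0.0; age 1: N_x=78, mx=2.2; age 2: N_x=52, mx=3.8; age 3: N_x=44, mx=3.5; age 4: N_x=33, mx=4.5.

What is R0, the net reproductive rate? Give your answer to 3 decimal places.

lx = nx/n0 = nx/100: 1, 0.78, 0.52, 0.44, 0.33
lx·mx by age: 0, 1.716, 1.976, 1.54, 1.485
R0 = Σ lx·mx = 6.717 → 6.717

6.717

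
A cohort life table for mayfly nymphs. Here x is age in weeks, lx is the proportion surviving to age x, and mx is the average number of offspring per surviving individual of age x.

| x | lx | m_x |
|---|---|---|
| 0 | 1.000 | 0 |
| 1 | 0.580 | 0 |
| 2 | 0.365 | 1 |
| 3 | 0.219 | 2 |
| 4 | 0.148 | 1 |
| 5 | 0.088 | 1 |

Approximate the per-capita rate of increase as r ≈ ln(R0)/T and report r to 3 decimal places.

R0 = Σ lx·mx = 0 + 0 + 0.365 + 0.438 + 0.148 + 0.088 = 1.039
Σ x·lx·mx = 3.076; T = 3.076/1.039 = 2.96054…
r ≈ ln(R0)/T = ln(1.039)/2.96054… = 0.01292… → 0.013

0.013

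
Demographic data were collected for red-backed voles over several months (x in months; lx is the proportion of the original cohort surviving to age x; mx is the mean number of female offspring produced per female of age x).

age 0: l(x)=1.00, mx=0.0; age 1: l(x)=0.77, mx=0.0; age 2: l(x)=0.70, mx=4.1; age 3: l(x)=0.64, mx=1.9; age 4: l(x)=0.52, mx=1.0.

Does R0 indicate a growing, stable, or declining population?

growing

R0 = Σ lx·mx = 0 + 0 + 2.87 + 1.216 + 0.52 = 4.606
R0 > 1, so the population is growing.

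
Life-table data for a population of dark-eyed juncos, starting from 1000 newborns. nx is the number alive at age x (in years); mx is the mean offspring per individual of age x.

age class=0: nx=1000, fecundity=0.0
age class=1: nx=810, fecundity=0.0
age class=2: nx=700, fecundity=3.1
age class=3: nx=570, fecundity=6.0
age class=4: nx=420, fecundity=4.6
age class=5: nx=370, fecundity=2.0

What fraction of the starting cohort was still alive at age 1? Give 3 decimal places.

l_1 = n_1/n_0 = 810/1000 = 0.81 → 0.810

0.810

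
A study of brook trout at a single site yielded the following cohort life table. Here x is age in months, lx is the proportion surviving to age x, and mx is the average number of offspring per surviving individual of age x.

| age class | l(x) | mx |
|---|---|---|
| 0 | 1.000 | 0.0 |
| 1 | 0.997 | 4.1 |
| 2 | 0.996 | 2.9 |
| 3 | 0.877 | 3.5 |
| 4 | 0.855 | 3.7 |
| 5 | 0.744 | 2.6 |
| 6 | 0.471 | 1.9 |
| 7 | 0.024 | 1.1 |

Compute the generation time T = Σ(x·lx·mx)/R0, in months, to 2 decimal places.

2.92

lx·mx: 0, 4.0877, 2.8884, 3.0695, 3.1635, 1.9344, 0.8949, 0.0264 → R0 = 16.0648
x·lx·mx: 0, 4.0877, 5.7768, 9.2085, 12.654, 9.672, 5.3694, 0.1848 → Σ = 46.9532
T = 46.9532 / 16.0648 = 2.922738… → 2.92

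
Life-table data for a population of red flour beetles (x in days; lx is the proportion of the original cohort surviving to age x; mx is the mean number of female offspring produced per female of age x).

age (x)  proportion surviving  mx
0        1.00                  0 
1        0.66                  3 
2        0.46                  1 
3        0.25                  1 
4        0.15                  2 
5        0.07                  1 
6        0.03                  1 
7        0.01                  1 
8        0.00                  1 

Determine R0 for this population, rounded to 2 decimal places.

3.10

lx·mx by age: 0, 1.98, 0.46, 0.25, 0.3, 0.07, 0.03, 0.01, 0
R0 = Σ lx·mx = 3.1 → 3.10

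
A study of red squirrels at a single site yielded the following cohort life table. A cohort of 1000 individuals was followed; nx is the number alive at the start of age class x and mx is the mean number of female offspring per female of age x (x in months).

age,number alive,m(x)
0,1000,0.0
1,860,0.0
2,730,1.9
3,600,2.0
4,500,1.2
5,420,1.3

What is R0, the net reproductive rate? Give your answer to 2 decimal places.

3.73

lx = nx/n0 = nx/1000: 1, 0.86, 0.73, 0.6, 0.5, 0.42
lx·mx by age: 0, 0, 1.387, 1.2, 0.6, 0.546
R0 = Σ lx·mx = 3.733 → 3.73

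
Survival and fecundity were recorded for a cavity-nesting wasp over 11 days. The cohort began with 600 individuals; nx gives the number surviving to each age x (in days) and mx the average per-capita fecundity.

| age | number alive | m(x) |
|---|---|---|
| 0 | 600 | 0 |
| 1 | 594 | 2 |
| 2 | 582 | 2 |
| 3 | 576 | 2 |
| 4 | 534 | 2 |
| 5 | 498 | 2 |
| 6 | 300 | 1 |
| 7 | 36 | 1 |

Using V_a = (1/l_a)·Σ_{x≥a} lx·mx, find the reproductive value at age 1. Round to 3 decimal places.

9.939

lx = nx/n0 = nx/600: 1, 0.99, 0.97, 0.96, 0.89, 0.83, 0.5, 0.06
lx·mx for x ≥ 1: 1.98, 1.94, 1.92, 1.78, 1.66, 0.5, 0.06 → sum = 9.84
V_1 = 9.84 / l_1 = 9.84 / 0.99 = 9.939394… → 9.939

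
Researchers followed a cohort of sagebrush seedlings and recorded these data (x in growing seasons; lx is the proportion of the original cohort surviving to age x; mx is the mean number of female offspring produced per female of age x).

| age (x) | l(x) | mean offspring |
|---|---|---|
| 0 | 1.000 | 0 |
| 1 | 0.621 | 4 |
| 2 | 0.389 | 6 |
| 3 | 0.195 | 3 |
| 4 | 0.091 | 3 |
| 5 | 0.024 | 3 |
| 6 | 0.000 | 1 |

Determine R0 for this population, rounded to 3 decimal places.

5.748

lx·mx by age: 0, 2.484, 2.334, 0.585, 0.273, 0.072, 0
R0 = Σ lx·mx = 5.748 → 5.748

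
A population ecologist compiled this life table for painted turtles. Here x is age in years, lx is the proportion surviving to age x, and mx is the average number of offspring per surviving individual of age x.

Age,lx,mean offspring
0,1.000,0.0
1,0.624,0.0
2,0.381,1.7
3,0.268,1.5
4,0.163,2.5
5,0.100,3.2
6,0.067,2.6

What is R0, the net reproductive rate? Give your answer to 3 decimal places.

lx·mx by age: 0, 0, 0.6477, 0.402, 0.4075, 0.32, 0.1742
R0 = Σ lx·mx = 1.9514 → 1.951

1.951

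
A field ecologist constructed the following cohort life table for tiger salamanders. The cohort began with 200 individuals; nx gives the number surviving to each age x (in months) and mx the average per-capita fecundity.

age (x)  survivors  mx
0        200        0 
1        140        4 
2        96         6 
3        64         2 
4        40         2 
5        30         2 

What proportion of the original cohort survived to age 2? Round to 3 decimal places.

0.480

l_2 = n_2/n_0 = 96/200 = 0.48 → 0.480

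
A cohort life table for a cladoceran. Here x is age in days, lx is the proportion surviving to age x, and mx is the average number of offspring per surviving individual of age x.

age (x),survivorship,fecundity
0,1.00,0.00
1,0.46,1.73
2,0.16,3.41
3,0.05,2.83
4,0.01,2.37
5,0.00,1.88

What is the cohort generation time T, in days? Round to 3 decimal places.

lx·mx: 0, 0.7958, 0.5456, 0.1415, 0.0237, 0 → R0 = 1.5066
x·lx·mx: 0, 0.7958, 1.0912, 0.4245, 0.0948, 0 → Σ = 2.4063
T = 2.4063 / 1.5066 = 1.597172… → 1.597

1.597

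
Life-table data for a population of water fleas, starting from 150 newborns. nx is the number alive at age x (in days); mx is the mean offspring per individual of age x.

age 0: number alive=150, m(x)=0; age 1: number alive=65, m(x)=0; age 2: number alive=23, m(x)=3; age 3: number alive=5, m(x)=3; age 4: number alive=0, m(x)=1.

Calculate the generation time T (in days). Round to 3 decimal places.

2.179

lx = nx/n0 = nx/150: 1, 0.43333…, 0.15333…, 0.03333…, 0
lx·mx: 0, 0, 0.46…, 0.1…, 0 → R0 = 0.56…
x·lx·mx: 0, 0, 0.92…, 0.3…, 0 → Σ = 1.22…
T = 1.22… / 0.56… = 2.178571… → 2.179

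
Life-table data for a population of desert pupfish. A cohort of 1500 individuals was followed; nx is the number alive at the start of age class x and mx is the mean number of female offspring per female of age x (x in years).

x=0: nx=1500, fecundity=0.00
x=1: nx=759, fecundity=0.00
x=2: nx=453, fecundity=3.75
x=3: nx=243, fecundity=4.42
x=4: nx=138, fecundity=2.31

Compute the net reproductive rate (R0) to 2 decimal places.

lx = nx/n0 = nx/1500: 1, 0.506, 0.302, 0.162, 0.092
lx·mx by age: 0, 0, 1.1325, 0.71604, 0.21252
R0 = Σ lx·mx = 2.06106 → 2.06

2.06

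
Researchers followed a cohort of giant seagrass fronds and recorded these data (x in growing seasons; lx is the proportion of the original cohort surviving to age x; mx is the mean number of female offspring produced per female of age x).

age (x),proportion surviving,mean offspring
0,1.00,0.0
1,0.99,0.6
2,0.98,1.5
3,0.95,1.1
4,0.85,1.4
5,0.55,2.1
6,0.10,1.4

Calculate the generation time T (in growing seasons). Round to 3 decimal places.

3.226

lx·mx: 0, 0.594, 1.47, 1.045, 1.19, 1.155, 0.14 → R0 = 5.594
x·lx·mx: 0, 0.594, 2.94, 3.135, 4.76, 5.775, 0.84 → Σ = 18.044
T = 18.044 / 5.594 = 3.225599… → 3.226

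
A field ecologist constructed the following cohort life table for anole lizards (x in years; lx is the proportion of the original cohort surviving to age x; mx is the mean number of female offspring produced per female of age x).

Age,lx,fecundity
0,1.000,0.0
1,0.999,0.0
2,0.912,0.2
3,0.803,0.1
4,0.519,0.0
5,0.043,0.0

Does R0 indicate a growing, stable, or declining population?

R0 = Σ lx·mx = 0 + 0 + 0.1824 + 0.0803 + 0 + 0 = 0.2627
R0 < 1, so the population is declining.

declining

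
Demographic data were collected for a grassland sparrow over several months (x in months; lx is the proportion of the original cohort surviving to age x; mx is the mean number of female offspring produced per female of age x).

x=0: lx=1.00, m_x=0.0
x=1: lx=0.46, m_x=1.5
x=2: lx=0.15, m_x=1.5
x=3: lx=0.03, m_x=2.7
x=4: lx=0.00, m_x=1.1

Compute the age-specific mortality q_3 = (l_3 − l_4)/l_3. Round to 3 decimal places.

1.000

q_3 = (l_3 − l_4) / l_3 = (0.03 − 0) / 0.03
     = 0.03 / 0.03 = 1 → 1.000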